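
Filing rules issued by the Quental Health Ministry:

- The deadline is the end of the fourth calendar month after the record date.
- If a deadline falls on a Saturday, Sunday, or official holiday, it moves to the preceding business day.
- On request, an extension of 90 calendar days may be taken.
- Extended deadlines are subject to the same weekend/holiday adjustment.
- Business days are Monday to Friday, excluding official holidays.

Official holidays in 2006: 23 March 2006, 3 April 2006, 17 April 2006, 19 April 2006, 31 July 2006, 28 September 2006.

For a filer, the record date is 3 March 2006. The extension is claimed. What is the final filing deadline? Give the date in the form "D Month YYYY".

The fourth month after 3 March 2006 is July 2006, whose last day is 31 July 2006.
31 July 2006 is a listed holiday, so it moves to the preceding business day, 28 July 2006 (Friday).
With the 90-day extension, 28 July 2006 becomes 26 October 2006.
26 October 2006 is a Thursday and not a listed holiday, so it stands.
So the filing is due 26 October 2006.

26 October 2006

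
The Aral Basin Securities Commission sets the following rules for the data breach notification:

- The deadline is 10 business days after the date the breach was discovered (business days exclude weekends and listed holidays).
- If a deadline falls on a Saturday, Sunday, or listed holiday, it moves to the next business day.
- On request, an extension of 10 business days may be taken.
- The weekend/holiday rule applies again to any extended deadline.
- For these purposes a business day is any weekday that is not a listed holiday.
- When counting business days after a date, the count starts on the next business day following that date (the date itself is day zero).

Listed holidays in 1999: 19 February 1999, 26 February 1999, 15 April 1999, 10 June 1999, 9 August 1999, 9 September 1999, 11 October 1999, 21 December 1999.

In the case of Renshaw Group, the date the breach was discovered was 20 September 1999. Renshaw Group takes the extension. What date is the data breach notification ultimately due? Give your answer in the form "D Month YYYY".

19 October 1999

Starting the day after 20 September 1999 and counting 10 business days lands on 4 October 1999.
4 October 1999 is a Monday and not a listed holiday, so it stands.
Applying the 10-business-day extension: 10 business days after 4 October 1999 is 19 October 1999.
19 October 1999 is a Tuesday and not a listed holiday, so it stands.
Final deadline: 19 October 1999.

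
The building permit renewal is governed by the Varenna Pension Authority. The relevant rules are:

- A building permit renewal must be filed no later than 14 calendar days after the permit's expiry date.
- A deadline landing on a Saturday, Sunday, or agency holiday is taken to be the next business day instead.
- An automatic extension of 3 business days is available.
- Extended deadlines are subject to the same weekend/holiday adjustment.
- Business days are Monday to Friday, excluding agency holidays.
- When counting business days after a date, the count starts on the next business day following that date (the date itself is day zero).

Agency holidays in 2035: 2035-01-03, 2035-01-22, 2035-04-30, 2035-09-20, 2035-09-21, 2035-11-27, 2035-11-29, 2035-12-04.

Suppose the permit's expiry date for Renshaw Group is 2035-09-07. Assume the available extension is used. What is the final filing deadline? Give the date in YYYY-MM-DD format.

From 2035-09-07, 14 calendar days later is 2035-09-21.
2035-09-21 is a listed holiday; the next business day is 2035-09-24 (Monday).
Counting 3 further business days from 2035-09-24 reaches 2035-09-27.
2035-09-27 (Thursday) is already a business day.
Final deadline: 2035-09-27.

2035-09-27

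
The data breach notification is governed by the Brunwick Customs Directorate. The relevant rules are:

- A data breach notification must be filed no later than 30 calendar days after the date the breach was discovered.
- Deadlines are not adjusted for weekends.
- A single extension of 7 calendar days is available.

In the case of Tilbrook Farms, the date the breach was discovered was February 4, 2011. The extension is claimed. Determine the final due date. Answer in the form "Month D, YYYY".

30 calendar days after February 4, 2011 is March 6, 2011.
March 6, 2011 is a Sunday; no weekend or holiday adjustment applies.
The 7-calendar-day extension moves the deadline from March 6, 2011 to March 13, 2011.
March 13, 2011 falls on a Sunday. The rules make no weekend/holiday allowance, so it remains March 13, 2011.
Final deadline: March 13, 2011.

March 13, 2011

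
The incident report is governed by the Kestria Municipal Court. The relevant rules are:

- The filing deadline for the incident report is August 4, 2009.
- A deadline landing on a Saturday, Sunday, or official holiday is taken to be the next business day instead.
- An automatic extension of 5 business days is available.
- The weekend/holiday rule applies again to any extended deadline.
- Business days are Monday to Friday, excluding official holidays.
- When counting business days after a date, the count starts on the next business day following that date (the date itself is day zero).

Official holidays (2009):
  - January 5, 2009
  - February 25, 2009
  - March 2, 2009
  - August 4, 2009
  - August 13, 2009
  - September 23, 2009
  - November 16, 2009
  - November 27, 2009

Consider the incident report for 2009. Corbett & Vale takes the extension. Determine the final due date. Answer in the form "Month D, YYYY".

The statutory due date is August 4, 2009.
August 4, 2009 falls on a listed holiday. Rolling to the next business day gives August 5, 2009, a Wednesday.
The 5-business-day extension runs from August 5, 2009 to August 12, 2009.
August 12, 2009 (Wednesday) is already a business day.
Final deadline: August 12, 2009.

August 12, 2009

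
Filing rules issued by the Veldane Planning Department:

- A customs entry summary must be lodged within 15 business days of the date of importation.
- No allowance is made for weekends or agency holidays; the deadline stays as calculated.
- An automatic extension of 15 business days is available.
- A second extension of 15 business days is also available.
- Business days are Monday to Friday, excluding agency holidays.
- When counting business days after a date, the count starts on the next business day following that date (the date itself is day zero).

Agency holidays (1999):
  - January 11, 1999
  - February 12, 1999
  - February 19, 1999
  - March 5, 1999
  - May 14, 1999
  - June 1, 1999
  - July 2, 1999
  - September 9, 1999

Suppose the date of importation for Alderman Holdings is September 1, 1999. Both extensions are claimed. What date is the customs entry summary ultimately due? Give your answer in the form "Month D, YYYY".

November 4, 1999

15 business days after September 1, 1999, excluding weekends and holidays, is September 23, 1999.
September 23, 1999 falls on a Thursday. The rules make no weekend/holiday allowance, so it remains September 23, 1999.
Applying the 15-business-day extension: 15 business days after September 23, 1999 is October 14, 1999.
October 14, 1999 is a Thursday; no weekend or holiday adjustment applies.
Applying the 15-business-day extension: 15 business days after October 14, 1999 is November 4, 1999.
November 4, 1999 falls on a Thursday. The rules make no weekend/holiday allowance, so it remains November 4, 1999.
So the filing is due November 4, 1999.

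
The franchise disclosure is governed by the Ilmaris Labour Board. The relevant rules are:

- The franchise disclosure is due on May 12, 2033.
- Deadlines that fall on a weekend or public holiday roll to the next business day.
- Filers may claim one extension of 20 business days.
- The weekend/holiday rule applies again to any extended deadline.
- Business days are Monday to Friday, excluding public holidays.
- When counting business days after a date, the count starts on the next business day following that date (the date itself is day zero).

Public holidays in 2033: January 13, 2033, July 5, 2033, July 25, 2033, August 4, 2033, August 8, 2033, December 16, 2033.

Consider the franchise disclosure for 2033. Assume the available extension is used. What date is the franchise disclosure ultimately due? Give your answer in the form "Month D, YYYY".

June 9, 2033

The statutory due date is May 12, 2033.
May 12, 2033 is a Thursday and not a listed holiday, so it stands.
Applying the 20-business-day extension: 20 business days after May 12, 2033 is June 9, 2033.
Since June 9, 2033 is a Thursday and not a holiday, the date is unchanged.
So the filing is due June 9, 2033.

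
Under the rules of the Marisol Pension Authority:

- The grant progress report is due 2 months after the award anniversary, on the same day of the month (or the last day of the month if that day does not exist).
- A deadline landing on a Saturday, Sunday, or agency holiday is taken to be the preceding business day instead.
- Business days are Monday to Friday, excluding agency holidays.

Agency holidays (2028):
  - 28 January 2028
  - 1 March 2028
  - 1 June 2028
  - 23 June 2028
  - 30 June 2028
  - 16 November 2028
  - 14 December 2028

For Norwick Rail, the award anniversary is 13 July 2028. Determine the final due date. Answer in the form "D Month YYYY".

13 September 2028

2 months after 13 July 2028, on the same day of the month, is 13 September 2028.
13 September 2028 falls on a Wednesday, which is a business day, so no adjustment is needed.
Deadline: 13 September 2028.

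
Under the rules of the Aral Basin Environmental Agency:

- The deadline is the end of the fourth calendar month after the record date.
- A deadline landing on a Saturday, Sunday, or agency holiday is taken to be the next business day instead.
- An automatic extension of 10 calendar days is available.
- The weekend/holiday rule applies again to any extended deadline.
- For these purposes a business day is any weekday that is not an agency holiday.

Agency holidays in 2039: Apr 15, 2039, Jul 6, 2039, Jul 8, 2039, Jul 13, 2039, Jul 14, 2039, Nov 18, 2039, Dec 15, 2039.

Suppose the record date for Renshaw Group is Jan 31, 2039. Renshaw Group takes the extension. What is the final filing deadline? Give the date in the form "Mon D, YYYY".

Jun 10, 2039

The fourth month after Jan 31, 2039 is May 2039, whose last day is May 31, 2039.
May 31, 2039 (Tuesday) is already a business day.
The 10-calendar-day extension moves the deadline from May 31, 2039 to Jun 10, 2039.
Jun 10, 2039 (Friday) is already a business day.
So the filing is due Jun 10, 2039.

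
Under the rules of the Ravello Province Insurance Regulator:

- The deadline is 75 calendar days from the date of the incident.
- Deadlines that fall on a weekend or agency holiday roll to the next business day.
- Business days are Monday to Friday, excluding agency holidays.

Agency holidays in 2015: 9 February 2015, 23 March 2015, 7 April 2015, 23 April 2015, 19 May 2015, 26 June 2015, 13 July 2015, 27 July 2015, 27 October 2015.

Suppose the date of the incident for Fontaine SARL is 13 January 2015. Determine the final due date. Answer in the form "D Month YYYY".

30 March 2015

From 13 January 2015, 75 calendar days later is 29 March 2015.
29 March 2015 falls on a Sunday. Rolling to the next business day gives 30 March 2015, a Monday.
Deadline: 30 March 2015.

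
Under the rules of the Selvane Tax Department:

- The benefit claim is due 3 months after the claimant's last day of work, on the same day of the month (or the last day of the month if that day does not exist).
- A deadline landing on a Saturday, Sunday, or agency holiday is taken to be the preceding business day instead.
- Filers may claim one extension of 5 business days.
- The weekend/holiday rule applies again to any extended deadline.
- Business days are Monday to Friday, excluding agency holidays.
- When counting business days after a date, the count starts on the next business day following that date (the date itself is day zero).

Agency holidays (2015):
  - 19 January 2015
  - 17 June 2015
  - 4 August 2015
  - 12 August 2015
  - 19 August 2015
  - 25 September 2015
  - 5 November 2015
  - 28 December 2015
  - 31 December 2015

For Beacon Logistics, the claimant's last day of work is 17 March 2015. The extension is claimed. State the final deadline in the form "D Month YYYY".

3 months from 17 March 2015 is 17 June 2015.
17 June 2015 falls on a listed holiday. Rolling to the preceding business day gives 16 June 2015, a Tuesday.
Counting 5 further business days from 16 June 2015 reaches 24 June 2015.
24 June 2015 (Wednesday) is already a business day.
The final due date is 24 June 2015.

24 June 2015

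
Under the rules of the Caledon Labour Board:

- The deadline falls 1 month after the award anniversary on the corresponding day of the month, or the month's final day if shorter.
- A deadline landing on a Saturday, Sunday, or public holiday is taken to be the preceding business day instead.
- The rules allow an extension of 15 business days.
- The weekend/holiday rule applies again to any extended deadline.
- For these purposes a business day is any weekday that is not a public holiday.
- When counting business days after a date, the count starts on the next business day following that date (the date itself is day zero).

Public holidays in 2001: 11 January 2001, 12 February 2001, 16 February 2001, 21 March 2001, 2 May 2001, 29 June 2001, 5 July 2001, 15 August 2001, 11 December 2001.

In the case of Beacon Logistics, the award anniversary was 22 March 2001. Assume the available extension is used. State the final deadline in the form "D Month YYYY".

14 May 2001

Moving 1 month forward from 22 March 2001 on the corresponding day gives 22 April 2001.
Because 22 April 2001 is a Sunday, the deadline becomes 20 April 2001 (Friday).
The 15-business-day extension runs from 20 April 2001 to 14 May 2001.
14 May 2001 falls on a Monday, which is a business day, so no adjustment is needed.
Deadline: 14 May 2001.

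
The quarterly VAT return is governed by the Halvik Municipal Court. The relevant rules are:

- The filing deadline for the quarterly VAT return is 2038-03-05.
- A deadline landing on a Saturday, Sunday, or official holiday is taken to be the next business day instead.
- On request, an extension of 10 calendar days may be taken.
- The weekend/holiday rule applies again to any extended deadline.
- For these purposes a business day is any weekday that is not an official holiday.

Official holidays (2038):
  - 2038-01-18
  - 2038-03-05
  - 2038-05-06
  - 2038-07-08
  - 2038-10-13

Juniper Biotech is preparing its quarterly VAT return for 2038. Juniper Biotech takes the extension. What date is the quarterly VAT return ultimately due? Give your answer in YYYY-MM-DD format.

2038-03-18

Start from the fixed due date, 2038-03-05.
2038-03-05 falls on a listed holiday. Rolling to the next business day gives 2038-03-08, a Monday.
Add the 10 calendar-day extension to 2038-03-08: 2038-03-18.
2038-03-18 falls on a Thursday, which is a business day, so no adjustment is needed.
Final deadline: 2038-03-18.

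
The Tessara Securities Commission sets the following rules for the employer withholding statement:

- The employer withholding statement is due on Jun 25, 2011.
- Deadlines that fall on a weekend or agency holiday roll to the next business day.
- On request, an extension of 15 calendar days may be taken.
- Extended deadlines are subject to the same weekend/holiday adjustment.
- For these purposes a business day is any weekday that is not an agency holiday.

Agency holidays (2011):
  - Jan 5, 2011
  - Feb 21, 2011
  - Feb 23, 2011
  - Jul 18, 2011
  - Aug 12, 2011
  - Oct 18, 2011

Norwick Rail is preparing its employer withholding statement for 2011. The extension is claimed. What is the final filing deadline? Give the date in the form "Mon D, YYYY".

Jul 12, 2011

The stated deadline is Jun 25, 2011.
Jun 25, 2011 is a Saturday, so it moves to the next business day, Jun 27, 2011 (Monday).
Add the 15 calendar-day extension to Jun 27, 2011: Jul 12, 2011.
Jul 12, 2011 falls on a Tuesday, which is a business day, so no adjustment is needed.
Deadline: Jul 12, 2011.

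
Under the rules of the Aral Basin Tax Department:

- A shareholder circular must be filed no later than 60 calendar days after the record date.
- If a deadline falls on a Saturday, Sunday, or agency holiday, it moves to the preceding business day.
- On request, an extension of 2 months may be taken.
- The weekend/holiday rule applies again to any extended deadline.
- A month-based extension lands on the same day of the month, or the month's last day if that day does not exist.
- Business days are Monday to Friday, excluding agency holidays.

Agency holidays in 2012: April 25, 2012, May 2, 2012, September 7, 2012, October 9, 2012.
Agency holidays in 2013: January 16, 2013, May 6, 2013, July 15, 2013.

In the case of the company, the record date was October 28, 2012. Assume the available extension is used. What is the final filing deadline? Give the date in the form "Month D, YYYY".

February 27, 2013

60 calendar days after October 28, 2012 is December 27, 2012.
December 27, 2012 (Thursday) is already a business day.
The 2 months extension carries December 27, 2012 to February 27, 2013.
February 27, 2013 is a Wednesday and not a listed holiday, so it stands.
So the filing is due February 27, 2013.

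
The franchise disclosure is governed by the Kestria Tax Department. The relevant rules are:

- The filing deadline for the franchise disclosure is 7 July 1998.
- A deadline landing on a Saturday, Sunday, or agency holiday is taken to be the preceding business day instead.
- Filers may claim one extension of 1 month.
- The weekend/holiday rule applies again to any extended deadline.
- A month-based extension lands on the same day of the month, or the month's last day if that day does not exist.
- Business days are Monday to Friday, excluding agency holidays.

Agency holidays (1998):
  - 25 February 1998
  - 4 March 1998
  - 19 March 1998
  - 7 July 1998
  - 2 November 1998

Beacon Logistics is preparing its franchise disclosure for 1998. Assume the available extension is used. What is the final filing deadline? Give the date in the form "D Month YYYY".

The stated deadline is 7 July 1998.
7 July 1998 is a listed holiday; the preceding business day is 6 July 1998 (Monday).
Add 1 month to 6 July 1998: 6 August 1998.
6 August 1998 falls on a Thursday, which is a business day, so no adjustment is needed.
The final due date is 6 August 1998.

6 August 1998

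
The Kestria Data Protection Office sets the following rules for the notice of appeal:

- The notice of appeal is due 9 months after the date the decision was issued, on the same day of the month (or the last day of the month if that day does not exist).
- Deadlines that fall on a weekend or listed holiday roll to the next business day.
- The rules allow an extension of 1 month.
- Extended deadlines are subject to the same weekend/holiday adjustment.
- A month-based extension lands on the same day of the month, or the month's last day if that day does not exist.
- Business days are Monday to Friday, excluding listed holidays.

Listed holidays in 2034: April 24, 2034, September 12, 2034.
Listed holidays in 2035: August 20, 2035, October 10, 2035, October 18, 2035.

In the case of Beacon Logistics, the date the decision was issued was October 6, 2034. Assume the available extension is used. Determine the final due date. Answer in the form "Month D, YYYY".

August 6, 2035

Moving 9 months forward from October 6, 2034 on the corresponding day gives July 6, 2035.
July 6, 2035 falls on a Friday, which is a business day, so no adjustment is needed.
Add 1 month to July 6, 2035: August 6, 2035.
August 6, 2035 falls on a Monday, which is a business day, so no adjustment is needed.
The final due date is August 6, 2035.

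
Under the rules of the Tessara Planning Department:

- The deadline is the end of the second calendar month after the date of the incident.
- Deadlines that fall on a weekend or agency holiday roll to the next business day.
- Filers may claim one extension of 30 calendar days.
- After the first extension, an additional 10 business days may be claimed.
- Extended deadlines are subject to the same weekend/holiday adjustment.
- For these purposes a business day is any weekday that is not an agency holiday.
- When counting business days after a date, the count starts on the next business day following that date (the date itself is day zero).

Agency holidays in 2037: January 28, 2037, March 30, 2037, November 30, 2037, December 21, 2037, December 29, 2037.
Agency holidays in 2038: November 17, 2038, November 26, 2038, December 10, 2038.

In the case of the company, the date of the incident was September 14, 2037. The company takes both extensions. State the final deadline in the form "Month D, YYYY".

2 months after September 14, 2037 is November 2037; that month ends on November 30, 2037.
Because November 30, 2037 is a listed holiday, the deadline becomes December 1, 2037 (Tuesday).
With the 30-day extension, December 1, 2037 becomes December 31, 2037.
December 31, 2037 falls on a Thursday, which is a business day, so no adjustment is needed.
Applying the 10-business-day extension: 10 business days after December 31, 2037 is January 14, 2038.
January 14, 2038 falls on a Thursday, which is a business day, so no adjustment is needed.
So the filing is due January 14, 2038.

January 14, 2038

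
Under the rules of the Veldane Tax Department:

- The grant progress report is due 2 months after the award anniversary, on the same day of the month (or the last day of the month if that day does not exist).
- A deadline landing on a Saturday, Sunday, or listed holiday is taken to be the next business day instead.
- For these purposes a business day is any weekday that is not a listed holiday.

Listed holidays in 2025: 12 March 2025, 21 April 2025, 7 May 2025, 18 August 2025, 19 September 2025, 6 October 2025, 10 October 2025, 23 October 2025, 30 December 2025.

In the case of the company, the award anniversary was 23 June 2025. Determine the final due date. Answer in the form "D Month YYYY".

2 months after 23 June 2025, on the same day of the month, is 23 August 2025.
Because 23 August 2025 is a Saturday, the deadline becomes 25 August 2025 (Monday).
So the filing is due 25 August 2025.

25 August 2025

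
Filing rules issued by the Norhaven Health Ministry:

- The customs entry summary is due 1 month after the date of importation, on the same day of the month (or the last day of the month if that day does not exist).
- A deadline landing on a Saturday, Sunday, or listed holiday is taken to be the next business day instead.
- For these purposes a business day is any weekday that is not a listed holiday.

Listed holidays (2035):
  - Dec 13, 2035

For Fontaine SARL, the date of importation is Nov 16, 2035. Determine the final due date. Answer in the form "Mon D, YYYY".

Moving 1 month forward from Nov 16, 2035 on the corresponding day gives Dec 16, 2035.
Dec 16, 2035 is a Sunday; the next business day is Dec 17, 2035 (Monday).
The final due date is Dec 17, 2035.

Dec 17, 2035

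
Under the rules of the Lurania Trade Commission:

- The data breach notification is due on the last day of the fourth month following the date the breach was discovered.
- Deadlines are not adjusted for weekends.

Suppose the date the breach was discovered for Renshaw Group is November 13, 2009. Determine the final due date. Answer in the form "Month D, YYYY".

March 31, 2010

4 months after November 13, 2009 is March 2010; that month ends on March 31, 2010.
March 31, 2010 is a Wednesday; no weekend or holiday adjustment applies.
Deadline: March 31, 2010.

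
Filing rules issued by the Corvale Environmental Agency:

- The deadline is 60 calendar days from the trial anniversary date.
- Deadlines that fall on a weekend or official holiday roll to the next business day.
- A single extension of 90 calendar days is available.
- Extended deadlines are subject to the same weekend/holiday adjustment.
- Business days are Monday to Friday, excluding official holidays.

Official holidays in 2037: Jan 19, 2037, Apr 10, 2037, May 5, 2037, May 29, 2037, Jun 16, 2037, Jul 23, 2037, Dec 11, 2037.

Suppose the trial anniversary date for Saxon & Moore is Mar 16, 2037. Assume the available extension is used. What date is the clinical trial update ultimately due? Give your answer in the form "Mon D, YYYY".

Adding 60 calendar days to Mar 16, 2037 gives May 15, 2037.
Since May 15, 2037 is a Friday and not a holiday, the date is unchanged.
The 90-calendar-day extension moves the deadline from May 15, 2037 to Aug 13, 2037.
Aug 13, 2037 falls on a Thursday, which is a business day, so no adjustment is needed.
Deadline: Aug 13, 2037.

Aug 13, 2037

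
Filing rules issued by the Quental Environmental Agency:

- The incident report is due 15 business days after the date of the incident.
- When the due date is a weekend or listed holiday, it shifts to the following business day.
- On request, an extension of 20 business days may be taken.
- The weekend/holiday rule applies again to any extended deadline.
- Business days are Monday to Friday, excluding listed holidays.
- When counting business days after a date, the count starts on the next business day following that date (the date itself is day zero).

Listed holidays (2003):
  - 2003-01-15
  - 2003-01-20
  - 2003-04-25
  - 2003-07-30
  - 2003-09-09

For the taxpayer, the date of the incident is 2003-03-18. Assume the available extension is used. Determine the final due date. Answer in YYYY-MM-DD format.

2003-05-07

15 business days after 2003-03-18, excluding weekends and holidays, is 2003-04-08.
2003-04-08 is a Tuesday and not a listed holiday, so it stands.
The 20-business-day extension runs from 2003-04-08 to 2003-05-07.
2003-05-07 (Wednesday) is already a business day.
So the filing is due 2003-05-07.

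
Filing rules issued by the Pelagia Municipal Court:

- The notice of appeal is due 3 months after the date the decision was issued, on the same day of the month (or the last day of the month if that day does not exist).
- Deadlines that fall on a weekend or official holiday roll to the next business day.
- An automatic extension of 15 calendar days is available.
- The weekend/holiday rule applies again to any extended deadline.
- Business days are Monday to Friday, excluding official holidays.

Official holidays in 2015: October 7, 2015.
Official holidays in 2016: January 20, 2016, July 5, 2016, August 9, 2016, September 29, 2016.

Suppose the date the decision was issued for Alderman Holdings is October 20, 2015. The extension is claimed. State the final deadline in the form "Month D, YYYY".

February 5, 2016

Moving 3 months forward from October 20, 2015 on the corresponding day gives January 20, 2016.
January 20, 2016 is a listed holiday, so it moves to the next business day, January 21, 2016 (Thursday).
Add the 15 calendar-day extension to January 21, 2016: February 5, 2016.
February 5, 2016 falls on a Friday, which is a business day, so no adjustment is needed.
Deadline: February 5, 2016.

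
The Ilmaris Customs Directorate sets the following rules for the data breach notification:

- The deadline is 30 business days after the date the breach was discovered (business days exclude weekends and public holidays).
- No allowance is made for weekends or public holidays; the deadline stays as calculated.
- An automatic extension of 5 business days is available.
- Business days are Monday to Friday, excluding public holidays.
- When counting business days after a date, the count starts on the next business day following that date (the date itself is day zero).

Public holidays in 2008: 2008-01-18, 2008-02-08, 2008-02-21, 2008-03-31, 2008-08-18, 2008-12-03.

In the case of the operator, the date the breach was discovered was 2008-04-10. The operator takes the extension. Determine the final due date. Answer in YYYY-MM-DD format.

2008-05-29

30 business days after 2008-04-10, excluding weekends and holidays, is 2008-05-22.
2008-05-22 is a Thursday; no weekend or holiday adjustment applies.
The 5-business-day extension runs from 2008-05-22 to 2008-05-29.
2008-05-29 is a Thursday; no weekend or holiday adjustment applies.
The final due date is 2008-05-29.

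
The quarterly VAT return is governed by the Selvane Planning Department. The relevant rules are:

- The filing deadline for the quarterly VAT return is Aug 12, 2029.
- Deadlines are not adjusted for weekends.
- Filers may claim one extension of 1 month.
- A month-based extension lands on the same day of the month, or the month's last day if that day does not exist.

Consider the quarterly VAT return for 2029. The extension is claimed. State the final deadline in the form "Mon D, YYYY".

Sep 12, 2029

Start from the fixed due date, Aug 12, 2029.
Aug 12, 2029 falls on a Sunday. The rules make no weekend/holiday allowance, so it remains Aug 12, 2029.
The 1 month extension carries Aug 12, 2029 to Sep 12, 2029.
No adjustment is made for weekends or holidays, so Sep 12, 2029 stands.
So the filing is due Sep 12, 2029.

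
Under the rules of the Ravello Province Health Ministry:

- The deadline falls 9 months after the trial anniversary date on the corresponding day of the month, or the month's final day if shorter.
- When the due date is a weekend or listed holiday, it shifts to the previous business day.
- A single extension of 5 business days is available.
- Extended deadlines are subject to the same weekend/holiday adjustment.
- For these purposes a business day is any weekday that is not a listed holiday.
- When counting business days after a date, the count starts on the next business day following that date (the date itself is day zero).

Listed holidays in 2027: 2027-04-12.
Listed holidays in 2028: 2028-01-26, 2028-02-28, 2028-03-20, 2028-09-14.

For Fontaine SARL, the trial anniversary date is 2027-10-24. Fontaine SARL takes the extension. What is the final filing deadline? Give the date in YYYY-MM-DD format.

2028-07-31

9 months after 2027-10-24, on the same day of the month, is 2028-07-24.
2028-07-24 (Monday) is already a business day.
Counting 5 further business days from 2028-07-24 reaches 2028-07-31.
Since 2028-07-31 is a Monday and not a holiday, the date is unchanged.
The final due date is 2028-07-31.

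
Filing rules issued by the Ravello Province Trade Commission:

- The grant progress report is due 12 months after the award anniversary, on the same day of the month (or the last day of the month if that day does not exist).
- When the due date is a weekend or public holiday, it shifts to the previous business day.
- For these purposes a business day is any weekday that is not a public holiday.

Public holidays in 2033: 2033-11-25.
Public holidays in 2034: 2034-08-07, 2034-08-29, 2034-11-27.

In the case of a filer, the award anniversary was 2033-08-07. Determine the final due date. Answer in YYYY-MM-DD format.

12 months after 2033-08-07, on the same day of the month, is 2034-08-07.
2034-08-07 is a listed holiday, so it moves to the preceding business day, 2034-08-04 (Friday).
So the filing is due 2034-08-04.

2034-08-04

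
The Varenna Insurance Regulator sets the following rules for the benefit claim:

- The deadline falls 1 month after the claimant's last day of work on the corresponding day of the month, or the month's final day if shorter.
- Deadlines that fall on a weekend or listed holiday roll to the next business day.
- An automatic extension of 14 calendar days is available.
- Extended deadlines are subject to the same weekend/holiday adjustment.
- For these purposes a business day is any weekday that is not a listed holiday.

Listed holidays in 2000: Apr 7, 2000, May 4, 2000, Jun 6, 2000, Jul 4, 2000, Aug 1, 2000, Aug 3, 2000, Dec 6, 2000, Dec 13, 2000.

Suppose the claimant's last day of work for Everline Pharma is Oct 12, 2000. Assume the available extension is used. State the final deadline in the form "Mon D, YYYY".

1 month after Oct 12, 2000, on the same day of the month, is Nov 12, 2000.
Nov 12, 2000 is a Sunday, so it moves to the next business day, Nov 13, 2000 (Monday).
Add the 14 calendar-day extension to Nov 13, 2000: Nov 27, 2000.
Nov 27, 2000 (Monday) is already a business day.
Deadline: Nov 27, 2000.

Nov 27, 2000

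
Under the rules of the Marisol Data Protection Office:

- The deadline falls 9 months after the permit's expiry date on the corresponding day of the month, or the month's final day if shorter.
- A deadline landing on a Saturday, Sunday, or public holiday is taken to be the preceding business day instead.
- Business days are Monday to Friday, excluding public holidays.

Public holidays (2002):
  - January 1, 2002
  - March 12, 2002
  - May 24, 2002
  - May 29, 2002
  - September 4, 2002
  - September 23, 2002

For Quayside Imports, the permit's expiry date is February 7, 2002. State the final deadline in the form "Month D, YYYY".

November 7, 2002

Moving 9 months forward from February 7, 2002 on the corresponding day gives November 7, 2002.
November 7, 2002 (Thursday) is already a business day.
So the filing is due November 7, 2002.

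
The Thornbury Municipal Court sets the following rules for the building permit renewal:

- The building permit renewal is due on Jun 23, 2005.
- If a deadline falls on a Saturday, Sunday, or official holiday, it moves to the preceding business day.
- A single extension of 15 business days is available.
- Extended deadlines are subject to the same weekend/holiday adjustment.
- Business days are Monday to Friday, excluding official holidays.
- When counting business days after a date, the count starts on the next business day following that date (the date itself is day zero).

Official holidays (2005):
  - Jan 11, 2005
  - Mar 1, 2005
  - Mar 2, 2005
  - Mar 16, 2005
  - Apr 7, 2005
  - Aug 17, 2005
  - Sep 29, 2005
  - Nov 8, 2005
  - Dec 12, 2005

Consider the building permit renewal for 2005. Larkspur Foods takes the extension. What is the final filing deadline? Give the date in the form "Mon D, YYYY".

Jul 14, 2005

The stated deadline is Jun 23, 2005.
Jun 23, 2005 (Thursday) is already a business day.
Applying the 15-business-day extension: 15 business days after Jun 23, 2005 is Jul 14, 2005.
Jul 14, 2005 is a Thursday and not a listed holiday, so it stands.
So the filing is due Jul 14, 2005.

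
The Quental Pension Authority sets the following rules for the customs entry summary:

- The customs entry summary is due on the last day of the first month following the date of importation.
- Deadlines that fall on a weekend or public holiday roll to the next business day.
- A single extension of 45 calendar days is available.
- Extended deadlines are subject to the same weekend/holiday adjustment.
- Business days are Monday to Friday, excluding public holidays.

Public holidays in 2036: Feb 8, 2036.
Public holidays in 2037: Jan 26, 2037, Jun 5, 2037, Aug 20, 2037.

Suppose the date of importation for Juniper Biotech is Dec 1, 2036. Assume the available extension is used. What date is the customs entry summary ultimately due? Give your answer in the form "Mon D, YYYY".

Mar 19, 2037

1 month after Dec 1, 2036 is January 2037; that month ends on Jan 31, 2037.
Jan 31, 2037 is a Saturday; the next business day is Feb 2, 2037 (Monday).
With the 45-day extension, Feb 2, 2037 becomes Mar 19, 2037.
Mar 19, 2037 is a Thursday and not a listed holiday, so it stands.
The final due date is Mar 19, 2037.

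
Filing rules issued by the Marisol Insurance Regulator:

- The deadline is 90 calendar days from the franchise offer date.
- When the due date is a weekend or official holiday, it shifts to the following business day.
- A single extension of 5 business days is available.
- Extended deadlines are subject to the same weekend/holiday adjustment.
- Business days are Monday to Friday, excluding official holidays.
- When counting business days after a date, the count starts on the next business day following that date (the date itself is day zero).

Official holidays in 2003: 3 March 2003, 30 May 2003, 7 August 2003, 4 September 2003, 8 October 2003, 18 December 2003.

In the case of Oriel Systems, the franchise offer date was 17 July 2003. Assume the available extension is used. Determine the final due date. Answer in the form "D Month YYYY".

Trigger date 17 July 2003 + 90 calendar days = 15 October 2003.
15 October 2003 falls on a Wednesday, which is a business day, so no adjustment is needed.
The 5-business-day extension runs from 15 October 2003 to 22 October 2003.
Since 22 October 2003 is a Wednesday and not a holiday, the date is unchanged.
The final due date is 22 October 2003.

22 October 2003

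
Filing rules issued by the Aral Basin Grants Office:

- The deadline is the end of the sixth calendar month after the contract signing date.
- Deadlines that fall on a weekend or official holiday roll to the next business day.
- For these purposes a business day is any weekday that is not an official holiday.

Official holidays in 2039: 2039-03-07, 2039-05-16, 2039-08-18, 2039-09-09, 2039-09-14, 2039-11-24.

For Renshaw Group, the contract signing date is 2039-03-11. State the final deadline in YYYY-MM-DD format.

6 months after 2039-03-11 is September 2039; that month ends on 2039-09-30.
2039-09-30 is a Friday and not a listed holiday, so it stands.
The final due date is 2039-09-30.

2039-09-30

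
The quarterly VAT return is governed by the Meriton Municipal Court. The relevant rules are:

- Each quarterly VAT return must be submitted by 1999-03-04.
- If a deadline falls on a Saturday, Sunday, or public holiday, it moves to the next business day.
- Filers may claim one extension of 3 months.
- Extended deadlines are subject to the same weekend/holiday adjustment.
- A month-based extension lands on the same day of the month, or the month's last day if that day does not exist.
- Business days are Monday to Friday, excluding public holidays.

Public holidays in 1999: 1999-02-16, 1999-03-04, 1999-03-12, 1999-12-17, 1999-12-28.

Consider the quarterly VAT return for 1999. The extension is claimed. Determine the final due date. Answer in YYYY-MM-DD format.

The statutory due date is 1999-03-04.
1999-03-04 is a listed holiday, so it moves to the next business day, 1999-03-05 (Friday).
Applying the 3 months extension: 3 months after 1999-03-05 is 1999-06-05.
1999-06-05 is a Saturday, so it moves to the next business day, 1999-06-07 (Monday).
Deadline: 1999-06-07.

1999-06-07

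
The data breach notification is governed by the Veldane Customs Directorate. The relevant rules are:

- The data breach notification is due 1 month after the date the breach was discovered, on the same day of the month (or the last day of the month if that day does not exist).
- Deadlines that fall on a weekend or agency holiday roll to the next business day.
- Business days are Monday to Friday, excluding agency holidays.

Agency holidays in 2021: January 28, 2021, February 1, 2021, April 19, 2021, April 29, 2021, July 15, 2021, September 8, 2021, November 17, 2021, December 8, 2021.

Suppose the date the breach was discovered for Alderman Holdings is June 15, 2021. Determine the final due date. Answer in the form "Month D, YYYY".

July 16, 2021

1 month after June 15, 2021, on the same day of the month, is July 15, 2021.
Because July 15, 2021 is a listed holiday, the deadline becomes July 16, 2021 (Friday).
Deadline: July 16, 2021.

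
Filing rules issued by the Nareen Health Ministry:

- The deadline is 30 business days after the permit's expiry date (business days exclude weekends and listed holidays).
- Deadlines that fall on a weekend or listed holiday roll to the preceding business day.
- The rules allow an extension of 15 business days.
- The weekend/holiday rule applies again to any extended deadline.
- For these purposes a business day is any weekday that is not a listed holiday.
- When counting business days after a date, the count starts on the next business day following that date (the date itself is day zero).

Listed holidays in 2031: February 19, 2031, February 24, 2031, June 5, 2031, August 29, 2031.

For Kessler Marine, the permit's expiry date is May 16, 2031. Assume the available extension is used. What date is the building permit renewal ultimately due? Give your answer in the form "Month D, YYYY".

30 business days after May 16, 2031, excluding weekends and holidays, is June 30, 2031.
June 30, 2031 is a Monday and not a listed holiday, so it stands.
Counting 15 further business days from June 30, 2031 reaches July 21, 2031.
July 21, 2031 (Monday) is already a business day.
Final deadline: July 21, 2031.

July 21, 2031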